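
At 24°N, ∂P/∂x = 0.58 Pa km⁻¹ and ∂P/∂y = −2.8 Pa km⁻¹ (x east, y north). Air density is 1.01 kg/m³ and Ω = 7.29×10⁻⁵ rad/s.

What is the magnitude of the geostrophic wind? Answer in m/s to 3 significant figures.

47.7 m/s

Coriolis parameter at 24°N:
f = 2Ω sin φ = 2 × 7.29×10⁻⁵ × sin 24° = 5.93×10⁻⁵ s⁻¹
Component geostrophic relations (x east, y north):
u_g = −(1/(fρ)) ∂P/∂y,  v_g = (1/(fρ)) ∂P/∂x
u_g = −(−2.8×10⁻³)/(5.93×10⁻⁵ × 1.01) = 46.7 m/s;  v_g = (0.58×10⁻³)/(5.93×10⁻⁵ × 1.01) = 9.68 m/s
|V_g| = √(u_g² + v_g²) = 47.7 m/s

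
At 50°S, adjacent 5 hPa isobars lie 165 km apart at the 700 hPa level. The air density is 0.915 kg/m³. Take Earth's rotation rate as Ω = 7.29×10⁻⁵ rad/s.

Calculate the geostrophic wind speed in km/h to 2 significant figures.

110 km/h

Coriolis parameter at 50°S:
f = 2Ω sin φ = 2 × 7.29×10⁻⁵ × sin 50° = 1.12×10⁻⁴ s⁻¹
Pressure gradient: |∂P/∂n| = 500 Pa / 165000 m = 3.03×10⁻³ Pa/m
Geostrophic balance (pressure-gradient force = Coriolis force):
V_g = (1/(fρ)) |∂P/∂n| = 3.03×10⁻³ / (1.12×10⁻⁴ × 0.915) = 29.7 m/s
Converting: 29.7 m/s × 3.6 = 110 km/h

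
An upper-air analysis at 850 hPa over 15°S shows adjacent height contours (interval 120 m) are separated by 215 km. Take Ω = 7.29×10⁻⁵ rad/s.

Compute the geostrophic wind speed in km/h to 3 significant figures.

522 km/h

Coriolis parameter at 15°S:
f = 2Ω sin φ = 2 × 7.29×10⁻⁵ × sin 15° = 3.77×10⁻⁵ s⁻¹
Height gradient: |∂Z/∂n| = 120 m / 215000 m = 5.58×10⁻⁴
On a pressure surface, geostrophic balance gives V_g = (g/f)|∂Z/∂n|:
V_g = 9.81 × 5.58×10⁻⁴ / 3.77×10⁻⁵ = 145 m/s
Converting: 145 m/s × 3.6 = 522 km/h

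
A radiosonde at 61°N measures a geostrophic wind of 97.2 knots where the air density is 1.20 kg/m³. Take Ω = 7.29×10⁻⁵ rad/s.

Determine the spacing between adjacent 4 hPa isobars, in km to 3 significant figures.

Coriolis parameter at 61°N:
f = 2Ω sin φ = 2 × 7.29×10⁻⁵ × sin 61° = 1.28×10⁻⁴ s⁻¹
Wind speed in SI: 97.2 knots = 50.0 m/s
Geostrophic balance rearranged: |∂P/∂n| = f ρ V_g
|∂P/∂n| = 1.28×10⁻⁴ × 1.20 × 50.0 = 7.65×10⁻³ Pa/m
Isobar spacing: Δn = ΔP/|∂P/∂n| = 400 Pa / 7.65×10⁻³ Pa/m = 52275 m ≈ 52.3 km

52.3 km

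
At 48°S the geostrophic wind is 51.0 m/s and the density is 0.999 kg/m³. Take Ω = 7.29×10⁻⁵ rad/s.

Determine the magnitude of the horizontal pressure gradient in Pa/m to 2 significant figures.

5.5×10⁻³ Pa/m

Coriolis parameter at 48°S:
f = 2Ω sin φ = 2 × 7.29×10⁻⁵ × sin 48° = 1.08×10⁻⁴ s⁻¹
Geostrophic balance rearranged: |∂P/∂n| = f ρ V_g
|∂P/∂n| = 1.08×10⁻⁴ × 0.999 × 51.0 = 5.52×10⁻³ Pa/m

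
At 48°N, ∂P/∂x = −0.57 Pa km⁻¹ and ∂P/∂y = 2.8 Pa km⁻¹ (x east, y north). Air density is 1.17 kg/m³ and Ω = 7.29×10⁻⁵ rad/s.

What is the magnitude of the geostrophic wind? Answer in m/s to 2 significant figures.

Coriolis parameter at 48°N:
f = 2Ω sin φ = 2 × 7.29×10⁻⁵ × sin 48° = 1.08×10⁻⁴ s⁻¹
Component geostrophic relations (x east, y north):
u_g = −(1/(fρ)) ∂P/∂y,  v_g = (1/(fρ)) ∂P/∂x
u_g = −(2.8×10⁻³)/(1.08×10⁻⁴ × 1.17) = −22.1 m/s;  v_g = (−0.57×10⁻³)/(1.08×10⁻⁴ × 1.17) = −4.50 m/s
|V_g| = √(u_g² + v_g²) = 22.5 m/s

23 m/s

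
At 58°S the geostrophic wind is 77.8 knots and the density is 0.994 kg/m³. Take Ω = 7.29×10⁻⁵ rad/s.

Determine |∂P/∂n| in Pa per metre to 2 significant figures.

4.9×10⁻³ Pa/m

Coriolis parameter at 58°S:
f = 2Ω sin φ = 2 × 7.29×10⁻⁵ × sin 58° = 1.24×10⁻⁴ s⁻¹
Wind speed in SI: 77.8 knots = 40.0 m/s
Geostrophic balance rearranged: |∂P/∂n| = f ρ V_g
|∂P/∂n| = 1.24×10⁻⁴ × 0.994 × 40.0 = 4.92×10⁻³ Pa/m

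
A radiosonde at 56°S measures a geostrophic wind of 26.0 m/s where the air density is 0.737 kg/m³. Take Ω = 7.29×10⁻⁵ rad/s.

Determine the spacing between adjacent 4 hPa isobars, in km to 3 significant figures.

173 km

Coriolis parameter at 56°S:
f = 2Ω sin φ = 2 × 7.29×10⁻⁵ × sin 56° = 1.21×10⁻⁴ s⁻¹
Geostrophic balance rearranged: |∂P/∂n| = f ρ V_g
|∂P/∂n| = 1.21×10⁻⁴ × 0.737 × 26.0 = 2.32×10⁻³ Pa/m
Isobar spacing: Δn = ΔP/|∂P/∂n| = 400 Pa / 2.32×10⁻³ Pa/m = 172698 m ≈ 173 km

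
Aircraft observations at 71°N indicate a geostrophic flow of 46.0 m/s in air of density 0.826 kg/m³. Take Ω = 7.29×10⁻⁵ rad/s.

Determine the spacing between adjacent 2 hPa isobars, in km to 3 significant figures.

38.2 km

Coriolis parameter at 71°N:
f = 2Ω sin φ = 2 × 7.29×10⁻⁵ × sin 71° = 1.38×10⁻⁴ s⁻¹
Geostrophic balance rearranged: |∂P/∂n| = f ρ V_g
|∂P/∂n| = 1.38×10⁻⁴ × 0.826 × 46.0 = 5.24×10⁻³ Pa/m
Isobar spacing: Δn = ΔP/|∂P/∂n| = 200 Pa / 5.24×10⁻³ Pa/m = 38183 m ≈ 38.2 km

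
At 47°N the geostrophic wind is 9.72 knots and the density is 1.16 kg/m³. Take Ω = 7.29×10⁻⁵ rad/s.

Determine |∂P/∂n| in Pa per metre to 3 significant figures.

Coriolis parameter at 47°N:
f = 2Ω sin φ = 2 × 7.29×10⁻⁵ × sin 47° = 1.07×10⁻⁴ s⁻¹
Wind speed in SI: 9.72 knots = 5.00 m/s
Geostrophic balance rearranged: |∂P/∂n| = f ρ V_g
|∂P/∂n| = 1.07×10⁻⁴ × 1.16 × 5.00 = 6.19×10⁻⁴ Pa/m

6.19×10⁻⁴ Pa/m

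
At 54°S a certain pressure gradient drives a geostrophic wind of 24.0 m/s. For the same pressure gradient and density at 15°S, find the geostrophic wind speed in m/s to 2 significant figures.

75 m/s

With the same pressure gradient and density, V_g ∝ 1/f ∝ 1/sin φ.
V₂ = V₁ · sin φ₁ / sin φ₂ = 24.0 × sin 54° / sin 15°
V₂ = 24.0 × 0.8090/0.2588 = 75 m/s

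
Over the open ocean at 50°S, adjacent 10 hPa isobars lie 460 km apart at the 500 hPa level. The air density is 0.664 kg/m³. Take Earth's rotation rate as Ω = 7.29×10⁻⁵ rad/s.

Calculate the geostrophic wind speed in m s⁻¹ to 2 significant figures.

Coriolis parameter at 50°S:
f = 2Ω sin φ = 2 × 7.29×10⁻⁵ × sin 50° = 1.12×10⁻⁴ s⁻¹
Pressure gradient: |∂P/∂n| = 1000 Pa / 460000 m = 2.17×10⁻³ Pa/m
Geostrophic balance (pressure-gradient force = Coriolis force):
V_g = (1/(fρ)) |∂P/∂n| = 2.17×10⁻³ / (1.12×10⁻⁴ × 0.664) = 29.3 m/s

29 m s⁻¹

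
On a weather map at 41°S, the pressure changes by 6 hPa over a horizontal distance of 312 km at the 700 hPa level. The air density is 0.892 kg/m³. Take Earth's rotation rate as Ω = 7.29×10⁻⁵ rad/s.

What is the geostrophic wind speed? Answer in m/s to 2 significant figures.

23 m/s

Coriolis parameter at 41°S:
f = 2Ω sin φ = 2 × 7.29×10⁻⁵ × sin 41° = 9.57×10⁻⁵ s⁻¹
Pressure gradient: |∂P/∂n| = 600 Pa / 312000 m = 1.92×10⁻³ Pa/m
Geostrophic balance (pressure-gradient force = Coriolis force):
V_g = (1/(fρ)) |∂P/∂n| = 1.92×10⁻³ / (9.57×10⁻⁵ × 0.892) = 22.5 m/s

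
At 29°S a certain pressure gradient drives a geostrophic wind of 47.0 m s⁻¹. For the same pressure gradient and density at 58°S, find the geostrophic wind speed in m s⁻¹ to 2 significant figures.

With the same pressure gradient and density, V_g ∝ 1/f ∝ 1/sin φ.
V₂ = V₁ · sin φ₁ / sin φ₂ = 47.0 × sin 29° / sin 58°
V₂ = 47.0 × 0.4848/0.8480 = 27 m s⁻¹

27 m s⁻¹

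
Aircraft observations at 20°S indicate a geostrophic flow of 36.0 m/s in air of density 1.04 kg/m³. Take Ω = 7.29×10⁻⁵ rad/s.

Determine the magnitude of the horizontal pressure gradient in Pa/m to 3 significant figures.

1.87×10⁻³ Pa/m

Coriolis parameter at 20°S:
f = 2Ω sin φ = 2 × 7.29×10⁻⁵ × sin 20° = 4.99×10⁻⁵ s⁻¹
Geostrophic balance rearranged: |∂P/∂n| = f ρ V_g
|∂P/∂n| = 4.99×10⁻⁵ × 1.04 × 36.0 = 1.87×10⁻³ Pa/m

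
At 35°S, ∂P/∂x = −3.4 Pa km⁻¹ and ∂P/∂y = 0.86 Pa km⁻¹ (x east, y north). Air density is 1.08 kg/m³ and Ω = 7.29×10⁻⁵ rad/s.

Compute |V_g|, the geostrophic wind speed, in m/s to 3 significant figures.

38.8 m/s

Coriolis parameter at 35°S:
f = 2Ω sin φ = 2 × 7.29×10⁻⁵ × sin 35° = 8.36×10⁻⁵ s⁻¹
In the Southern Hemisphere f is negative: f = −8.36×10⁻⁵ s⁻¹.
Component geostrophic relations (x east, y north):
u_g = −(1/(fρ)) ∂P/∂y,  v_g = (1/(fρ)) ∂P/∂x
u_g = −(0.86×10⁻³)/(−8.36×10⁻⁵ × 1.08) = 9.52 m/s;  v_g = (−3.4×10⁻³)/(−8.36×10⁻⁵ × 1.08) = 37.6 m/s
|V_g| = √(u_g² + v_g²) = 38.8 m/s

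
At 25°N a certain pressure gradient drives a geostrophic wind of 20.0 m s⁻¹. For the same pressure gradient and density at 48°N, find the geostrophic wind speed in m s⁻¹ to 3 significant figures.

With the same pressure gradient and density, V_g ∝ 1/f ∝ 1/sin φ.
V₂ = V₁ · sin φ₁ / sin φ₂ = 20.0 × sin 25° / sin 48°
V₂ = 20.0 × 0.4226/0.7431 = 11.4 m s⁻¹

11.4 m s⁻¹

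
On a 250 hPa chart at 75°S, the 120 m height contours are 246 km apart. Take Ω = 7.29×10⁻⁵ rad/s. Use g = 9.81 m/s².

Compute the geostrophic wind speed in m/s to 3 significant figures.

Coriolis parameter at 75°S:
f = 2Ω sin φ = 2 × 7.29×10⁻⁵ × sin 75° = 1.41×10⁻⁴ s⁻¹
Height gradient: |∂Z/∂n| = 120 m / 246000 m = 4.88×10⁻⁴
On a pressure surface, geostrophic balance gives V_g = (g/f)|∂Z/∂n|:
V_g = 9.81 × 4.88×10⁻⁴ / 1.41×10⁻⁴ = 34.0 m/s

34.0 m/s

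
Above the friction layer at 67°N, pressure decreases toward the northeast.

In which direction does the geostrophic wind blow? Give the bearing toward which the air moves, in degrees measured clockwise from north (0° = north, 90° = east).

The pressure-gradient force points toward the northeast (bearing 045°).
Geostrophic balance: in the Northern Hemisphere the Coriolis force deflects motion to the right, so the geostrophic wind blows 90° to the right of the pressure-gradient force (low pressure on the left).
Rotating 045° by 90° clockwise gives 135° — the wind blows toward the southeast.

135°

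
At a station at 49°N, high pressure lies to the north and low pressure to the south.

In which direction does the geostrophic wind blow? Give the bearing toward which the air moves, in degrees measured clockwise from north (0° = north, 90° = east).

The pressure-gradient force points toward the south (bearing 180°).
Geostrophic balance: in the Northern Hemisphere the Coriolis force deflects motion to the right, so the geostrophic wind blows 90° to the right of the pressure-gradient force (low pressure on the left).
Rotating 180° by 90° clockwise gives 270° — the wind blows toward the west.

270°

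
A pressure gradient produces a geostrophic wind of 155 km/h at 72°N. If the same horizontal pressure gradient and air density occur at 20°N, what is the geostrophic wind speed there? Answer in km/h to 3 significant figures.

431 km/h

With the same pressure gradient and density, V_g ∝ 1/f ∝ 1/sin φ.
V₂ = V₁ · sin φ₁ / sin φ₂ = 155 × sin 72° / sin 20°
V₂ = 155 × 0.9511/0.3420 = 431 km/h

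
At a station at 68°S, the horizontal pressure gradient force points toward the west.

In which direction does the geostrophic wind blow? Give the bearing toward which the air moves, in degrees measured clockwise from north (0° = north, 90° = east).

180°

The pressure-gradient force points toward the west (bearing 270°).
Geostrophic balance: in the Southern Hemisphere the Coriolis force deflects motion to the left, so the geostrophic wind blows 90° to the left of the pressure-gradient force (low pressure on the right).
Rotating 270° by 90° counterclockwise gives 180° — the wind blows toward the south.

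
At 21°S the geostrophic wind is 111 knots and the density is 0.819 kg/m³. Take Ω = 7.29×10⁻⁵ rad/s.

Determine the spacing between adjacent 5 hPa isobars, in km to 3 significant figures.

Coriolis parameter at 21°S:
f = 2Ω sin φ = 2 × 7.29×10⁻⁵ × sin 21° = 5.23×10⁻⁵ s⁻¹
Wind speed in SI: 111 knots = 57.1 m/s
Geostrophic balance rearranged: |∂P/∂n| = f ρ V_g
|∂P/∂n| = 5.23×10⁻⁵ × 0.819 × 57.1 = 2.44×10⁻³ Pa/m
Isobar spacing: Δn = ΔP/|∂P/∂n| = 500 Pa / 2.44×10⁻³ Pa/m = 204615 m ≈ 205 km

205 km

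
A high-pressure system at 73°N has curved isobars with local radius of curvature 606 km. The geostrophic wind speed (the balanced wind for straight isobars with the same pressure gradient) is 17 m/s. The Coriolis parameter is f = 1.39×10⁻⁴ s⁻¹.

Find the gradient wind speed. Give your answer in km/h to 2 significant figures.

Around a high, pressure-gradient force acts outward with centrifugal, so Coriolis balances both:
fV = (1/ρ)|∂P/∂n| + V²/R  →  V² − fR·V + fR·V_g = 0
With fR = 1.39×10⁻⁴ × 606×10³ m = 84.2 m/s:
V = [fR − √((fR)² − 4 fR V_g)]/2 = [84.2 − √(84.2² − 4×84.2×17)]/2 = 23.6 m/s
Supergeostrophic (V > V_g = 17 m/s), as expected around a high.
Converting: 23.6 m/s × 3.6 = 85 km/h

85 km/h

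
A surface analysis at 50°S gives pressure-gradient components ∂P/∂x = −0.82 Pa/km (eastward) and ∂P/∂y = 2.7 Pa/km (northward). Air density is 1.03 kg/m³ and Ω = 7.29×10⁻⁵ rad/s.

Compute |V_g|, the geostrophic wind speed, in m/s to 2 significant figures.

Coriolis parameter at 50°S:
f = 2Ω sin φ = 2 × 7.29×10⁻⁵ × sin 50° = 1.12×10⁻⁴ s⁻¹
In the Southern Hemisphere f is negative: f = −1.12×10⁻⁴ s⁻¹.
Component geostrophic relations (x east, y north):
u_g = −(1/(fρ)) ∂P/∂y,  v_g = (1/(fρ)) ∂P/∂x
u_g = −(2.7×10⁻³)/(−1.12×10⁻⁴ × 1.03) = 23.5 m/s;  v_g = (−0.82×10⁻³)/(−1.12×10⁻⁴ × 1.03) = 7.13 m/s
|V_g| = √(u_g² + v_g²) = 24.5 m/s

25 m/s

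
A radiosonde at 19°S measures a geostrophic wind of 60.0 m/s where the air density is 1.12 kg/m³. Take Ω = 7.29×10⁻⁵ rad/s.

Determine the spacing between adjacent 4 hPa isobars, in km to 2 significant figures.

Coriolis parameter at 19°S:
f = 2Ω sin φ = 2 × 7.29×10⁻⁵ × sin 19° = 4.75×10⁻⁵ s⁻¹
Geostrophic balance rearranged: |∂P/∂n| = f ρ V_g
|∂P/∂n| = 4.75×10⁻⁵ × 1.12 × 60.0 = 3.19×10⁻³ Pa/m
Isobar spacing: Δn = ΔP/|∂P/∂n| = 400 Pa / 3.19×10⁻³ Pa/m = 125398 m ≈ 130 km

130 km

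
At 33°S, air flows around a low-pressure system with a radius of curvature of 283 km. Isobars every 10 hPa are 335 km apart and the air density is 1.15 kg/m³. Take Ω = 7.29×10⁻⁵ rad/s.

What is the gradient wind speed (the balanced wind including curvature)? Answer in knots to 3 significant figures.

35.2 knots

Coriolis parameter at 33°S:
f = 2Ω sin φ = 2 × 7.29×10⁻⁵ × sin 33° = 7.94×10⁻⁵ s⁻¹
Pressure gradient: |∂P/∂n| = 1000 Pa / 335000 m = 2.99×10⁻³ Pa/m
Geostrophic speed: V_g = |∂P/∂n|/(fρ) = 2.99×10⁻³/(7.94×10⁻⁵ × 1.15) = 32.7 m/s
Around a low, centrifugal force acts outward with Coriolis, so pressure-gradient force balances both:
(1/ρ)|∂P/∂n| = fV + V²/R  →  V² + fR·V − fR·V_g = 0
With fR = 7.94×10⁻⁵ × 283×10³ m = 22.5 m/s:
V = [−fR + √((fR)² + 4 fR V_g)]/2 = [−22.5 + √(22.5² + 4×22.5×32.7)]/2 = 18.1 m/s
Subgeostrophic (V < V_g = 32.7 m/s), as expected around a low.
Converting: 18.1 m/s × 1.944 = 35.2 knots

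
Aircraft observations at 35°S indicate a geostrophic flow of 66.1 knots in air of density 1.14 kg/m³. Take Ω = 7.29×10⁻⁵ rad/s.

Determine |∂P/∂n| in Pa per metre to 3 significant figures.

3.24×10⁻³ Pa/m

Coriolis parameter at 35°S:
f = 2Ω sin φ = 2 × 7.29×10⁻⁵ × sin 35° = 8.36×10⁻⁵ s⁻¹
Wind speed in SI: 66.1 knots = 34.0 m/s
Geostrophic balance rearranged: |∂P/∂n| = f ρ V_g
|∂P/∂n| = 8.36×10⁻⁵ × 1.14 × 34.0 = 3.24×10⁻³ Pa/m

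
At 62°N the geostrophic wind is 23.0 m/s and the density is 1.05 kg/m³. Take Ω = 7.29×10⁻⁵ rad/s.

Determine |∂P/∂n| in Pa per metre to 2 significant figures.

Coriolis parameter at 62°N:
f = 2Ω sin φ = 2 × 7.29×10⁻⁵ × sin 62° = 1.29×10⁻⁴ s⁻¹
Geostrophic balance rearranged: |∂P/∂n| = f ρ V_g
|∂P/∂n| = 1.29×10⁻⁴ × 1.05 × 23.0 = 3.11×10⁻³ Pa/m

3.1×10⁻³ Pa/m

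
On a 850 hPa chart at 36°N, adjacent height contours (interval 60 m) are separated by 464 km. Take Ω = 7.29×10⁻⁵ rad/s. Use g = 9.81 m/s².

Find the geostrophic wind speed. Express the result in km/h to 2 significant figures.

Coriolis parameter at 36°N:
f = 2Ω sin φ = 2 × 7.29×10⁻⁵ × sin 36° = 8.57×10⁻⁵ s⁻¹
Height gradient: |∂Z/∂n| = 60 m / 464000 m = 1.29×10⁻⁴
On a pressure surface, geostrophic balance gives V_g = (g/f)|∂Z/∂n|:
V_g = 9.81 × 1.29×10⁻⁴ / 8.57×10⁻⁵ = 14.8 m/s
Converting: 14.8 m/s × 3.6 = 53 km/h

53 km/h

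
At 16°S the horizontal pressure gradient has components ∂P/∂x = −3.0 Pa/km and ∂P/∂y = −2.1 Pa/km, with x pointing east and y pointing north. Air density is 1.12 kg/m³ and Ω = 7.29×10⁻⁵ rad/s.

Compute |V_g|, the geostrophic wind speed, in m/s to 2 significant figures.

81 m/s

Coriolis parameter at 16°S:
f = 2Ω sin φ = 2 × 7.29×10⁻⁵ × sin 16° = 4.02×10⁻⁵ s⁻¹
In the Southern Hemisphere f is negative: f = −4.02×10⁻⁵ s⁻¹.
Component geostrophic relations (x east, y north):
u_g = −(1/(fρ)) ∂P/∂y,  v_g = (1/(fρ)) ∂P/∂x
u_g = −(−2.1×10⁻³)/(−4.02×10⁻⁵ × 1.12) = −46.7 m/s;  v_g = (−3.0×10⁻³)/(−4.02×10⁻⁵ × 1.12) = 66.7 m/s
|V_g| = √(u_g² + v_g²) = 81.4 m/s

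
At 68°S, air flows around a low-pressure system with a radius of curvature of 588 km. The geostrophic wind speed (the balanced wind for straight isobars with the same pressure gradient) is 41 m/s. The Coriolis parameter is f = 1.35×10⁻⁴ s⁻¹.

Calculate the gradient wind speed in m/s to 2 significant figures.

30 m/s

Around a low, centrifugal force acts outward with Coriolis, so pressure-gradient force balances both:
(1/ρ)|∂P/∂n| = fV + V²/R  →  V² + fR·V − fR·V_g = 0
With fR = 1.35×10⁻⁴ × 588×10³ m = 79.4 m/s:
V = [−fR + √((fR)² + 4 fR V_g)]/2 = [−79.4 + √(79.4² + 4×79.4×41)]/2 = 29.8 m/s
Subgeostrophic (V < V_g = 41 m/s), as expected around a low.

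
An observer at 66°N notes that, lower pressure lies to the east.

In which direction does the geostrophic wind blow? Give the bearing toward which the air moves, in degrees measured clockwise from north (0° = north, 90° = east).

The pressure-gradient force points toward the east (bearing 090°).
Geostrophic balance: in the Northern Hemisphere the Coriolis force deflects motion to the right, so the geostrophic wind blows 90° to the right of the pressure-gradient force (low pressure on the left).
Rotating 090° by 90° clockwise gives 180° — the wind blows toward the south.

180°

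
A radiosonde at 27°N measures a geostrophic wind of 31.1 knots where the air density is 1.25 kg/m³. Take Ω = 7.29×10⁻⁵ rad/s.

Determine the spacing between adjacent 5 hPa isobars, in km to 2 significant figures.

Coriolis parameter at 27°N:
f = 2Ω sin φ = 2 × 7.29×10⁻⁵ × sin 27° = 6.62×10⁻⁵ s⁻¹
Wind speed in SI: 31.1 knots = 16.0 m/s
Geostrophic balance rearranged: |∂P/∂n| = f ρ V_g
|∂P/∂n| = 6.62×10⁻⁵ × 1.25 × 16.0 = 1.32×10⁻³ Pa/m
Isobar spacing: Δn = ΔP/|∂P/∂n| = 500 Pa / 1.32×10⁻³ Pa/m = 377709 m ≈ 380 km

380 km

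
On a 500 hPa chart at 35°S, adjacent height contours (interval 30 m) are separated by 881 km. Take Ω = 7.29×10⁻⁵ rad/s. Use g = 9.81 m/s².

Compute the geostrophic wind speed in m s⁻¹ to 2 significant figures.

4.0 m s⁻¹

Coriolis parameter at 35°S:
f = 2Ω sin φ = 2 × 7.29×10⁻⁵ × sin 35° = 8.36×10⁻⁵ s⁻¹
Height gradient: |∂Z/∂n| = 30 m / 881000 m = 3.41×10⁻⁵
On a pressure surface, geostrophic balance gives V_g = (g/f)|∂Z/∂n|:
V_g = 9.81 × 3.41×10⁻⁵ / 8.36×10⁻⁵ = 3.99 m/s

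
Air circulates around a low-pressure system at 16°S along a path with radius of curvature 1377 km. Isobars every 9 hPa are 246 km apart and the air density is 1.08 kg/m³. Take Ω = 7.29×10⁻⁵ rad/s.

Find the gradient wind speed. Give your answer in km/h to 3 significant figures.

166 km/h

Coriolis parameter at 16°S:
f = 2Ω sin φ = 2 × 7.29×10⁻⁵ × sin 16° = 4.02×10⁻⁵ s⁻¹
Pressure gradient: |∂P/∂n| = 900 Pa / 246000 m = 3.66×10⁻³ Pa/m
Geostrophic speed: V_g = |∂P/∂n|/(fρ) = 3.66×10⁻³/(4.02×10⁻⁵ × 1.08) = 84.3 m/s
Around a low, centrifugal force acts outward with Coriolis, so pressure-gradient force balances both:
(1/ρ)|∂P/∂n| = fV + V²/R  →  V² + fR·V − fR·V_g = 0
With fR = 4.02×10⁻⁵ × 1377×10³ m = 55.3 m/s:
V = [−fR + √((fR)² + 4 fR V_g)]/2 = [−55.3 + √(55.3² + 4×55.3×84.3)]/2 = 46 m/s
Subgeostrophic (V < V_g = 84.3 m/s), as expected around a low.
Converting: 46 m/s × 3.6 = 166 km/h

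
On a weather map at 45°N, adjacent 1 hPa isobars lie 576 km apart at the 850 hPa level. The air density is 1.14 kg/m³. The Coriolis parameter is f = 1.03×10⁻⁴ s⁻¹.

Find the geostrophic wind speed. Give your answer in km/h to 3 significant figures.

5.32 km/h

Pressure gradient: |∂P/∂n| = 100 Pa / 576000 m = 1.74×10⁻⁴ Pa/m
Geostrophic balance (pressure-gradient force = Coriolis force):
V_g = (1/(fρ)) |∂P/∂n| = 1.74×10⁻⁴ / (1.03×10⁻⁴ × 1.14) = 1.48 m/s
Converting: 1.48 m/s × 3.6 = 5.32 km/h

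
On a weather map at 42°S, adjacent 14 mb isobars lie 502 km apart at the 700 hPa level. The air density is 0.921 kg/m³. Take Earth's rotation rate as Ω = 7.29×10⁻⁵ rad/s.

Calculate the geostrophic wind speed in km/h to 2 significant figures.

Coriolis parameter at 42°S:
f = 2Ω sin φ = 2 × 7.29×10⁻⁵ × sin 42° = 9.76×10⁻⁵ s⁻¹
Pressure gradient: |∂P/∂n| = 1400 Pa / 502000 m = 2.79×10⁻³ Pa/m
Geostrophic balance (pressure-gradient force = Coriolis force):
V_g = (1/(fρ)) |∂P/∂n| = 2.79×10⁻³ / (9.76×10⁻⁵ × 0.921) = 31.0 m/s
Converting: 31.0 m/s × 3.6 = 110 km/h

110 km/h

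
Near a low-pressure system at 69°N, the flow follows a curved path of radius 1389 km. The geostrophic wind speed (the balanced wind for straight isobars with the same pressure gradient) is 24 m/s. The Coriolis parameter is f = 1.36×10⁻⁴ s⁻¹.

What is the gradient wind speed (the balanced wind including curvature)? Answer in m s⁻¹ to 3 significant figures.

21.5 m s⁻¹

Around a low, centrifugal force acts outward with Coriolis, so pressure-gradient force balances both:
(1/ρ)|∂P/∂n| = fV + V²/R  →  V² + fR·V − fR·V_g = 0
With fR = 1.36×10⁻⁴ × 1389×10³ m = 189 m/s:
V = [−fR + √((fR)² + 4 fR V_g)]/2 = [−189 + √(189² + 4×189×24)]/2 = 21.5 m/s
Subgeostrophic (V < V_g = 24 m/s), as expected around a low.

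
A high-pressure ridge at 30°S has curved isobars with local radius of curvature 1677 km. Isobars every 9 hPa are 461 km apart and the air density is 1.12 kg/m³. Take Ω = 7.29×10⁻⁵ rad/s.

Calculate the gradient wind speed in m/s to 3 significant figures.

Coriolis parameter at 30°S:
f = 2Ω sin φ = 2 × 7.29×10⁻⁵ × sin 30° = 7.29×10⁻⁵ s⁻¹
Pressure gradient: |∂P/∂n| = 900 Pa / 461000 m = 1.95×10⁻³ Pa/m
Geostrophic speed: V_g = |∂P/∂n|/(fρ) = 1.95×10⁻³/(7.29×10⁻⁵ × 1.12) = 23.9 m/s
Around a high, pressure-gradient force acts outward with centrifugal, so Coriolis balances both:
fV = (1/ρ)|∂P/∂n| + V²/R  →  V² − fR·V + fR·V_g = 0
With fR = 7.29×10⁻⁵ × 1677×10³ m = 122 m/s:
V = [fR − √((fR)² − 4 fR V_g)]/2 = [122 − √(122² − 4×122×23.9)]/2 = 32.6 m/s
Supergeostrophic (V > V_g = 23.9 m/s), as expected around a high.

32.6 m/s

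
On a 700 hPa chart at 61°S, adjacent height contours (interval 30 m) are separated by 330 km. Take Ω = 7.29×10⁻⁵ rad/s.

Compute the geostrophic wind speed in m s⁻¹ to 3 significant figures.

Coriolis parameter at 61°S:
f = 2Ω sin φ = 2 × 7.29×10⁻⁵ × sin 61° = 1.28×10⁻⁴ s⁻¹
Height gradient: |∂Z/∂n| = 30 m / 330000 m = 9.09×10⁻⁵
On a pressure surface, geostrophic balance gives V_g = (g/f)|∂Z/∂n|:
V_g = 9.81 × 9.09×10⁻⁵ / 1.28×10⁻⁴ = 6.99 m/s

6.99 m s⁻¹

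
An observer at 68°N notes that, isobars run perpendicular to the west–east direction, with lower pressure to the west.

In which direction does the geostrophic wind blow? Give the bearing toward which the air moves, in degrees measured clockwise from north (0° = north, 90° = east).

The pressure-gradient force points toward the west (bearing 270°).
Geostrophic balance: in the Northern Hemisphere the Coriolis force deflects motion to the right, so the geostrophic wind blows 90° to the right of the pressure-gradient force (low pressure on the left).
Rotating 270° by 90° clockwise gives 000° — the wind blows toward the north.

000°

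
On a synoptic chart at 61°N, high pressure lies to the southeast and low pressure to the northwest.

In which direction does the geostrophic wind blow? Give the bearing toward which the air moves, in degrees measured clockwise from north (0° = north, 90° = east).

The pressure-gradient force points toward the northwest (bearing 315°).
Geostrophic balance: in the Northern Hemisphere the Coriolis force deflects motion to the right, so the geostrophic wind blows 90° to the right of the pressure-gradient force (low pressure on the left).
Rotating 315° by 90° clockwise gives 045° — the wind blows toward the northeast.

045°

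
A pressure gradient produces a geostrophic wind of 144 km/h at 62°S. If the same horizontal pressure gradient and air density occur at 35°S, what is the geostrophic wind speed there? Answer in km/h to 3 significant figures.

222 km/h

With the same pressure gradient and density, V_g ∝ 1/f ∝ 1/sin φ.
V₂ = V₁ · sin φ₁ / sin φ₂ = 144 × sin 62° / sin 35°
V₂ = 144 × 0.8829/0.5736 = 222 km/h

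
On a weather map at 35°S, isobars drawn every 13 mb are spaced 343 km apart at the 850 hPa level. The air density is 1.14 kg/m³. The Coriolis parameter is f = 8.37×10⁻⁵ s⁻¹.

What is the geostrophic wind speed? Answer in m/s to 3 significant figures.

Pressure gradient: |∂P/∂n| = 1300 Pa / 343000 m = 3.79×10⁻³ Pa/m
Geostrophic balance (pressure-gradient force = Coriolis force):
V_g = (1/(fρ)) |∂P/∂n| = 3.79×10⁻³ / (8.37×10⁻⁵ × 1.14) = 39.7 m/s

39.7 m/s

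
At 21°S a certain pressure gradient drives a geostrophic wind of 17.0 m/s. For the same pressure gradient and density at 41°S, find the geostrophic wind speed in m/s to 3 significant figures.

With the same pressure gradient and density, V_g ∝ 1/f ∝ 1/sin φ.
V₂ = V₁ · sin φ₁ / sin φ₂ = 17.0 × sin 21° / sin 41°
V₂ = 17.0 × 0.3584/0.6561 = 9.29 m/s

9.29 m/s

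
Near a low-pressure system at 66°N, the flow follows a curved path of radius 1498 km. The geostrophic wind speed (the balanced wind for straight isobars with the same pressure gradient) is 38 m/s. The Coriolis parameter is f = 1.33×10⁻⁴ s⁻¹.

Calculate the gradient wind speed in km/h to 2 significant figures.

Around a low, centrifugal force acts outward with Coriolis, so pressure-gradient force balances both:
(1/ρ)|∂P/∂n| = fV + V²/R  →  V² + fR·V − fR·V_g = 0
With fR = 1.33×10⁻⁴ × 1498×10³ m = 199 m/s:
V = [−fR + √((fR)² + 4 fR V_g)]/2 = [−199 + √(199² + 4×199×38)]/2 = 32.6 m/s
Subgeostrophic (V < V_g = 38 m/s), as expected around a low.
Converting: 32.6 m/s × 3.6 = 120 km/h

120 km/h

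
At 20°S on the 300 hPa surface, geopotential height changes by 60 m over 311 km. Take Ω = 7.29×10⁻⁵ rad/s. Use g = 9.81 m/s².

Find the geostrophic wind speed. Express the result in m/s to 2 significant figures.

38 m/s

Coriolis parameter at 20°S:
f = 2Ω sin φ = 2 × 7.29×10⁻⁵ × sin 20° = 4.99×10⁻⁵ s⁻¹
Height gradient: |∂Z/∂n| = 60 m / 311000 m = 1.93×10⁻⁴
On a pressure surface, geostrophic balance gives V_g = (g/f)|∂Z/∂n|:
V_g = 9.81 × 1.93×10⁻⁴ / 4.99×10⁻⁵ = 38.0 m/s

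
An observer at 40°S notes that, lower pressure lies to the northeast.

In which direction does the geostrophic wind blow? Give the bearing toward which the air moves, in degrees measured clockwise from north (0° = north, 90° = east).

The pressure-gradient force points toward the northeast (bearing 045°).
Geostrophic balance: in the Southern Hemisphere the Coriolis force deflects motion to the left, so the geostrophic wind blows 90° to the left of the pressure-gradient force (low pressure on the right).
Rotating 045° by 90° counterclockwise gives 315° — the wind blows toward the northwest.

315°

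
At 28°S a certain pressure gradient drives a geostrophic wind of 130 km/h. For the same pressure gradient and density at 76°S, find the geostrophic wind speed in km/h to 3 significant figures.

With the same pressure gradient and density, V_g ∝ 1/f ∝ 1/sin φ.
V₂ = V₁ · sin φ₁ / sin φ₂ = 130 × sin 28° / sin 76°
V₂ = 130 × 0.4695/0.9703 = 62.9 km/h

62.9 km/h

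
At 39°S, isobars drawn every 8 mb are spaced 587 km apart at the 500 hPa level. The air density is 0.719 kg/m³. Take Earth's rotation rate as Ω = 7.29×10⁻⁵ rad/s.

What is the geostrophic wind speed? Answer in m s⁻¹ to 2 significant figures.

Coriolis parameter at 39°S:
f = 2Ω sin φ = 2 × 7.29×10⁻⁵ × sin 39° = 9.18×10⁻⁵ s⁻¹
Pressure gradient: |∂P/∂n| = 800 Pa / 587000 m = 1.36×10⁻³ Pa/m
Geostrophic balance (pressure-gradient force = Coriolis force):
V_g = (1/(fρ)) |∂P/∂n| = 1.36×10⁻³ / (9.18×10⁻⁵ × 0.719) = 20.7 m/s

21 m s⁻¹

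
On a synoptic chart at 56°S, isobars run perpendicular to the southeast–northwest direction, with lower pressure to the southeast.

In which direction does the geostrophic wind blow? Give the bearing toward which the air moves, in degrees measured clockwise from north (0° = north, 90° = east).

The pressure-gradient force points toward the southeast (bearing 135°).
Geostrophic balance: in the Southern Hemisphere the Coriolis force deflects motion to the left, so the geostrophic wind blows 90° to the left of the pressure-gradient force (low pressure on the right).
Rotating 135° by 90° counterclockwise gives 045° — the wind blows toward the northeast.

045°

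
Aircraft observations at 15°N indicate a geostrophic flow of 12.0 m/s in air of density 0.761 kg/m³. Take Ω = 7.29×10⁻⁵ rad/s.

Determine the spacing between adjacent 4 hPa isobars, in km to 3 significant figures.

1160 km

Coriolis parameter at 15°N:
f = 2Ω sin φ = 2 × 7.29×10⁻⁵ × sin 15° = 3.77×10⁻⁵ s⁻¹
Geostrophic balance rearranged: |∂P/∂n| = f ρ V_g
|∂P/∂n| = 3.77×10⁻⁵ × 0.761 × 12.0 = 3.45×10⁻⁴ Pa/m
Isobar spacing: Δn = ΔP/|∂P/∂n| = 400 Pa / 3.45×10⁻⁴ Pa/m = 1160754 m ≈ 1160 km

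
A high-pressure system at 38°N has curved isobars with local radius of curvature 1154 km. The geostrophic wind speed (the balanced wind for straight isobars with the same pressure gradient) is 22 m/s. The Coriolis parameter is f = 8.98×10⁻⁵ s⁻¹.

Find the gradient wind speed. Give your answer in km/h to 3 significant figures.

Around a high, pressure-gradient force acts outward with centrifugal, so Coriolis balances both:
fV = (1/ρ)|∂P/∂n| + V²/R  →  V² − fR·V + fR·V_g = 0
With fR = 8.98×10⁻⁵ × 1154×10³ m = 104 m/s:
V = [fR − √((fR)² − 4 fR V_g)]/2 = [104 − √(104² − 4×104×22)]/2 = 31.7 m/s
Supergeostrophic (V > V_g = 22 m/s), as expected around a high.
Converting: 31.7 m/s × 3.6 = 114 km/h

114 km/h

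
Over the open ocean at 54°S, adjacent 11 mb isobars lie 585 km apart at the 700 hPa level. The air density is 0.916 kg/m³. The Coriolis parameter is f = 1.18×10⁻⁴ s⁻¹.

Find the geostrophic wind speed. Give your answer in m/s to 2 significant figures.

Pressure gradient: |∂P/∂n| = 1100 Pa / 585000 m = 1.88×10⁻³ Pa/m
Geostrophic balance (pressure-gradient force = Coriolis force):
V_g = (1/(fρ)) |∂P/∂n| = 1.88×10⁻³ / (1.18×10⁻⁴ × 0.916) = 17.4 m/s

17 m/s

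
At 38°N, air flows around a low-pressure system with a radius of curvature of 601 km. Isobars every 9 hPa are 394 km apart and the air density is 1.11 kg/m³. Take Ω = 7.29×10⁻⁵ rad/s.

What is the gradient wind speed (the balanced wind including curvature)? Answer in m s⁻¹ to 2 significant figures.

17 m s⁻¹

Coriolis parameter at 38°N:
f = 2Ω sin φ = 2 × 7.29×10⁻⁵ × sin 38° = 8.98×10⁻⁵ s⁻¹
Pressure gradient: |∂P/∂n| = 900 Pa / 394000 m = 2.28×10⁻³ Pa/m
Geostrophic speed: V_g = |∂P/∂n|/(fρ) = 2.28×10⁻³/(8.98×10⁻⁵ × 1.11) = 22.9 m/s
Around a low, centrifugal force acts outward with Coriolis, so pressure-gradient force balances both:
(1/ρ)|∂P/∂n| = fV + V²/R  →  V² + fR·V − fR·V_g = 0
With fR = 8.98×10⁻⁵ × 601×10³ m = 53.9 m/s:
V = [−fR + √((fR)² + 4 fR V_g)]/2 = [−53.9 + √(53.9² + 4×53.9×22.9)]/2 = 17.3 m/s
Subgeostrophic (V < V_g = 22.9 m/s), as expected around a low.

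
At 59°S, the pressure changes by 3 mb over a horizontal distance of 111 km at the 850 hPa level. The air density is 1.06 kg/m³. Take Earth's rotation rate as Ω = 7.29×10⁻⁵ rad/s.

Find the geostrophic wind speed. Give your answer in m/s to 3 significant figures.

20.4 m/s

Coriolis parameter at 59°S:
f = 2Ω sin φ = 2 × 7.29×10⁻⁵ × sin 59° = 1.25×10⁻⁴ s⁻¹
Pressure gradient: |∂P/∂n| = 300 Pa / 111000 m = 2.70×10⁻³ Pa/m
Geostrophic balance (pressure-gradient force = Coriolis force):
V_g = (1/(fρ)) |∂P/∂n| = 2.70×10⁻³ / (1.25×10⁻⁴ × 1.06) = 20.4 m/s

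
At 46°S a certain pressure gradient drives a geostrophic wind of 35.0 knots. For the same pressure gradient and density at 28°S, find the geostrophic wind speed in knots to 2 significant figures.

54 knots

With the same pressure gradient and density, V_g ∝ 1/f ∝ 1/sin φ.
V₂ = V₁ · sin φ₁ / sin φ₂ = 35.0 × sin 46° / sin 28°
V₂ = 35.0 × 0.7193/0.4695 = 54 knots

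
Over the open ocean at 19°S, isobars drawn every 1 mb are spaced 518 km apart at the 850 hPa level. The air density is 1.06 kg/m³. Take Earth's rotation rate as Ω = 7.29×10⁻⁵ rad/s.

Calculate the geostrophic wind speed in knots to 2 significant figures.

7.5 knots

Coriolis parameter at 19°S:
f = 2Ω sin φ = 2 × 7.29×10⁻⁵ × sin 19° = 4.75×10⁻⁵ s⁻¹
Pressure gradient: |∂P/∂n| = 100 Pa / 518000 m = 1.93×10⁻⁴ Pa/m
Geostrophic balance (pressure-gradient force = Coriolis force):
V_g = (1/(fρ)) |∂P/∂n| = 1.93×10⁻⁴ / (4.75×10⁻⁵ × 1.06) = 3.84 m/s
Converting: 3.84 m/s × 1.944 = 7.5 knots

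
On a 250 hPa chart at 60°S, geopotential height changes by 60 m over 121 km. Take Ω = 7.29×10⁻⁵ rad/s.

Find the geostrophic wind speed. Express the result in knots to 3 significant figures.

Coriolis parameter at 60°S:
f = 2Ω sin φ = 2 × 7.29×10⁻⁵ × sin 60° = 1.26×10⁻⁴ s⁻¹
Height gradient: |∂Z/∂n| = 60 m / 121000 m = 4.96×10⁻⁴
On a pressure surface, geostrophic balance gives V_g = (g/f)|∂Z/∂n|:
V_g = 9.81 × 4.96×10⁻⁴ / 1.26×10⁻⁴ = 38.5 m/s
Converting: 38.5 m/s × 1.944 = 74.9 knots

74.9 knots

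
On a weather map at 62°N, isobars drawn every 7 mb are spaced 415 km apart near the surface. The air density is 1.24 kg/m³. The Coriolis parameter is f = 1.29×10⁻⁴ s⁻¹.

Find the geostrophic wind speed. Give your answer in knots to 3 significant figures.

20.5 knots

Pressure gradient: |∂P/∂n| = 700 Pa / 415000 m = 1.69×10⁻³ Pa/m
Geostrophic balance (pressure-gradient force = Coriolis force):
V_g = (1/(fρ)) |∂P/∂n| = 1.69×10⁻³ / (1.29×10⁻⁴ × 1.24) = 10.5 m/s
Converting: 10.5 m/s × 1.944 = 20.5 knots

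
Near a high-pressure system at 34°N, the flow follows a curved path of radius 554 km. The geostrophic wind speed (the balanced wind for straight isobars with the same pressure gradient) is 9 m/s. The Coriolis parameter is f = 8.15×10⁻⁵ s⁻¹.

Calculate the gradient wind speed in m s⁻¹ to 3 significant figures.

12.4 m s⁻¹

Around a high, pressure-gradient force acts outward with centrifugal, so Coriolis balances both:
fV = (1/ρ)|∂P/∂n| + V²/R  →  V² − fR·V + fR·V_g = 0
With fR = 8.15×10⁻⁵ × 554×10³ m = 45.2 m/s:
V = [fR − √((fR)² − 4 fR V_g)]/2 = [45.2 − √(45.2² − 4×45.2×9)]/2 = 12.4 m/s
Supergeostrophic (V > V_g = 9 m/s), as expected around a high.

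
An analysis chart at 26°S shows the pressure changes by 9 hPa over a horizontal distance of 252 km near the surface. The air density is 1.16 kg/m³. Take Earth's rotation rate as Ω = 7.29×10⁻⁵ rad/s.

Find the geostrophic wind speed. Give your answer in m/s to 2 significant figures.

48 m/s

Coriolis parameter at 26°S:
f = 2Ω sin φ = 2 × 7.29×10⁻⁵ × sin 26° = 6.39×10⁻⁵ s⁻¹
Pressure gradient: |∂P/∂n| = 900 Pa / 252000 m = 3.57×10⁻³ Pa/m
Geostrophic balance (pressure-gradient force = Coriolis force):
V_g = (1/(fρ)) |∂P/∂n| = 3.57×10⁻³ / (6.39×10⁻⁵ × 1.16) = 48.2 m/s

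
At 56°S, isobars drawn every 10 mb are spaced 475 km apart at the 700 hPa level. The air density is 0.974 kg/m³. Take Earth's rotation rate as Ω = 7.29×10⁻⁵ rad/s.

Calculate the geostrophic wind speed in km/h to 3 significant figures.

Coriolis parameter at 56°S:
f = 2Ω sin φ = 2 × 7.29×10⁻⁵ × sin 56° = 1.21×10⁻⁴ s⁻¹
Pressure gradient: |∂P/∂n| = 1000 Pa / 475000 m = 2.11×10⁻³ Pa/m
Geostrophic balance (pressure-gradient force = Coriolis force):
V_g = (1/(fρ)) |∂P/∂n| = 2.11×10⁻³ / (1.21×10⁻⁴ × 0.974) = 17.9 m/s
Converting: 17.9 m/s × 3.6 = 64.4 km/h

64.4 km/h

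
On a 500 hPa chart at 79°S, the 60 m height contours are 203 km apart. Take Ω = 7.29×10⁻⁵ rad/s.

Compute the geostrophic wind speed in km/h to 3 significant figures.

72.9 km/h

Coriolis parameter at 79°S:
f = 2Ω sin φ = 2 × 7.29×10⁻⁵ × sin 79° = 1.43×10⁻⁴ s⁻¹
Height gradient: |∂Z/∂n| = 60 m / 203000 m = 2.96×10⁻⁴
On a pressure surface, geostrophic balance gives V_g = (g/f)|∂Z/∂n|:
V_g = 9.81 × 2.96×10⁻⁴ / 1.43×10⁻⁴ = 20.3 m/s
Converting: 20.3 m/s × 3.6 = 72.9 km/h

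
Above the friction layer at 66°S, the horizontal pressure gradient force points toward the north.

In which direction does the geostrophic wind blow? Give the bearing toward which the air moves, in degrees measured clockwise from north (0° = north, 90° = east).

The pressure-gradient force points toward the north (bearing 000°).
Geostrophic balance: in the Southern Hemisphere the Coriolis force deflects motion to the left, so the geostrophic wind blows 90° to the left of the pressure-gradient force (low pressure on the right).
Rotating 000° by 90° counterclockwise gives 270° — the wind blows toward the west.

270°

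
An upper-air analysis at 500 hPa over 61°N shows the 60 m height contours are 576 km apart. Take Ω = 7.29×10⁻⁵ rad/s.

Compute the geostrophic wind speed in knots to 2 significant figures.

Coriolis parameter at 61°N:
f = 2Ω sin φ = 2 × 7.29×10⁻⁵ × sin 61° = 1.28×10⁻⁴ s⁻¹
Height gradient: |∂Z/∂n| = 60 m / 576000 m = 1.04×10⁻⁴
On a pressure surface, geostrophic balance gives V_g = (g/f)|∂Z/∂n|:
V_g = 9.81 × 1.04×10⁻⁴ / 1.28×10⁻⁴ = 8.01 m/s
Converting: 8.01 m/s × 1.944 = 16 knots

16 knots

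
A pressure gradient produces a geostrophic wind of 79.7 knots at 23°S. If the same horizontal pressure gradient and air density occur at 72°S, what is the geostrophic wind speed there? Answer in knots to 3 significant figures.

32.7 knots

With the same pressure gradient and density, V_g ∝ 1/f ∝ 1/sin φ.
V₂ = V₁ · sin φ₁ / sin φ₂ = 79.7 × sin 23° / sin 72°
V₂ = 79.7 × 0.3907/0.9511 = 32.7 knots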